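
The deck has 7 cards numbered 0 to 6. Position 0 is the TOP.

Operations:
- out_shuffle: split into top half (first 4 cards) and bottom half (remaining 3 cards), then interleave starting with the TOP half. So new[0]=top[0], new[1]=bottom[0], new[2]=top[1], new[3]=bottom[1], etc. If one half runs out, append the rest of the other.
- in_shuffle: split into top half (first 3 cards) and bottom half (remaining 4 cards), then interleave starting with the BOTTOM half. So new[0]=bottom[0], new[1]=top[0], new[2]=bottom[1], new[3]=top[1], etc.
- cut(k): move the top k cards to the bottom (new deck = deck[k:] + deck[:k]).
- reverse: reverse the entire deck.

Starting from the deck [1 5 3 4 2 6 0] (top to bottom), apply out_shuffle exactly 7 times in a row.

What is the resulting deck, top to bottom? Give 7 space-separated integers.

After op 1 (out_shuffle): [1 2 5 6 3 0 4]
After op 2 (out_shuffle): [1 3 2 0 5 4 6]
After op 3 (out_shuffle): [1 5 3 4 2 6 0]
After op 4 (out_shuffle): [1 2 5 6 3 0 4]
After op 5 (out_shuffle): [1 3 2 0 5 4 6]
After op 6 (out_shuffle): [1 5 3 4 2 6 0]
After op 7 (out_shuffle): [1 2 5 6 3 0 4]

Answer: 1 2 5 6 3 0 4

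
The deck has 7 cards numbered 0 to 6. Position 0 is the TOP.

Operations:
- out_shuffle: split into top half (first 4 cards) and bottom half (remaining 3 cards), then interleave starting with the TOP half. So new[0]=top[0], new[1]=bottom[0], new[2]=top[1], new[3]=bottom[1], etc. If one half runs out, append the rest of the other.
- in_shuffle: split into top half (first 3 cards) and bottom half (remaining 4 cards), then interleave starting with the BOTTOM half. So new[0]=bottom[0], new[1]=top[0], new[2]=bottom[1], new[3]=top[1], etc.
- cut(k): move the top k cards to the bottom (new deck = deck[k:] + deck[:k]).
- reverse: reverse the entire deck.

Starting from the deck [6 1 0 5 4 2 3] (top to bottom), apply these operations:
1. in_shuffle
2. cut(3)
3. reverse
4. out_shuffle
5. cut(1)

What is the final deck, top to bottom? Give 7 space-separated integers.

After op 1 (in_shuffle): [5 6 4 1 2 0 3]
After op 2 (cut(3)): [1 2 0 3 5 6 4]
After op 3 (reverse): [4 6 5 3 0 2 1]
After op 4 (out_shuffle): [4 0 6 2 5 1 3]
After op 5 (cut(1)): [0 6 2 5 1 3 4]

Answer: 0 6 2 5 1 3 4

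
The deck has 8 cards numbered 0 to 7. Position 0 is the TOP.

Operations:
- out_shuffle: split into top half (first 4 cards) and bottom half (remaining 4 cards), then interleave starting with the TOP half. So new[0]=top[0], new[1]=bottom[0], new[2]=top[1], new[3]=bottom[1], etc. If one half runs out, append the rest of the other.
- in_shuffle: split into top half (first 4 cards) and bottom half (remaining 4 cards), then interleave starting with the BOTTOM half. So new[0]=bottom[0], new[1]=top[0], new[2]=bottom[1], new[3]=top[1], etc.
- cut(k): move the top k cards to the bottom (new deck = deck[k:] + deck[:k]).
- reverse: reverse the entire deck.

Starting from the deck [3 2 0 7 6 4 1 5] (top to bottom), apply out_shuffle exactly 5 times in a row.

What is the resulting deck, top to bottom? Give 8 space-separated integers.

After op 1 (out_shuffle): [3 6 2 4 0 1 7 5]
After op 2 (out_shuffle): [3 0 6 1 2 7 4 5]
After op 3 (out_shuffle): [3 2 0 7 6 4 1 5]
After op 4 (out_shuffle): [3 6 2 4 0 1 7 5]
After op 5 (out_shuffle): [3 0 6 1 2 7 4 5]

Answer: 3 0 6 1 2 7 4 5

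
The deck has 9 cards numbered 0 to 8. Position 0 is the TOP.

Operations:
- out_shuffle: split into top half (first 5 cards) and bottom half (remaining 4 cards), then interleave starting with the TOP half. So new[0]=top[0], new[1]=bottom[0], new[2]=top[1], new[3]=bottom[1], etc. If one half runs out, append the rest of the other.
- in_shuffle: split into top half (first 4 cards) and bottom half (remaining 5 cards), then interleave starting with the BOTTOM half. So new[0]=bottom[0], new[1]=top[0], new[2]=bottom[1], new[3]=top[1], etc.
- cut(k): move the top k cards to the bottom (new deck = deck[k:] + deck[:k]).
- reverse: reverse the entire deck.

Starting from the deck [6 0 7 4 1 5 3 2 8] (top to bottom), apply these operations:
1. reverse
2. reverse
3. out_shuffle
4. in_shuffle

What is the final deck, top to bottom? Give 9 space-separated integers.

After op 1 (reverse): [8 2 3 5 1 4 7 0 6]
After op 2 (reverse): [6 0 7 4 1 5 3 2 8]
After op 3 (out_shuffle): [6 5 0 3 7 2 4 8 1]
After op 4 (in_shuffle): [7 6 2 5 4 0 8 3 1]

Answer: 7 6 2 5 4 0 8 3 1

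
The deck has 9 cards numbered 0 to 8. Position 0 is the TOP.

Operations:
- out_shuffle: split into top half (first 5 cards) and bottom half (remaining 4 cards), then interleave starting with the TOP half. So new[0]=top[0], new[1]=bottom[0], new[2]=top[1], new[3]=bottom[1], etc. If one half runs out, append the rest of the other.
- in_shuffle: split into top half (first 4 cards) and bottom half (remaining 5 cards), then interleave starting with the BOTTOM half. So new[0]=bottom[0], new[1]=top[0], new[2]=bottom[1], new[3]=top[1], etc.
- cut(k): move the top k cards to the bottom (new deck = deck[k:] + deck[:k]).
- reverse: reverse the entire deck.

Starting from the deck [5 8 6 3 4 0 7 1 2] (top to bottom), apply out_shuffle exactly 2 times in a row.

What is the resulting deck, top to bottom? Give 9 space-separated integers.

Answer: 5 1 0 3 8 2 7 4 6

Derivation:
After op 1 (out_shuffle): [5 0 8 7 6 1 3 2 4]
After op 2 (out_shuffle): [5 1 0 3 8 2 7 4 6]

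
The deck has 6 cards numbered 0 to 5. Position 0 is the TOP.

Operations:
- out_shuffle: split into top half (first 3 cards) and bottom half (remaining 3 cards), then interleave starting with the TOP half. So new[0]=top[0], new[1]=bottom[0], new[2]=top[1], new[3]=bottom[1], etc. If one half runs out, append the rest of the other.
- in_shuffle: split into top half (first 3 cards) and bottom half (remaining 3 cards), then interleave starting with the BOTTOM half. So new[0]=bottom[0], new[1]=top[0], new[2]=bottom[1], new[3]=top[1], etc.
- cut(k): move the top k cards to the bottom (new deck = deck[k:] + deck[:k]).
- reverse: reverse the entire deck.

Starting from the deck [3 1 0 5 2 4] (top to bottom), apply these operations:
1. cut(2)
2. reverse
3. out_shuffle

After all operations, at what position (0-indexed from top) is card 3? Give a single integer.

After op 1 (cut(2)): [0 5 2 4 3 1]
After op 2 (reverse): [1 3 4 2 5 0]
After op 3 (out_shuffle): [1 2 3 5 4 0]
Card 3 is at position 2.

Answer: 2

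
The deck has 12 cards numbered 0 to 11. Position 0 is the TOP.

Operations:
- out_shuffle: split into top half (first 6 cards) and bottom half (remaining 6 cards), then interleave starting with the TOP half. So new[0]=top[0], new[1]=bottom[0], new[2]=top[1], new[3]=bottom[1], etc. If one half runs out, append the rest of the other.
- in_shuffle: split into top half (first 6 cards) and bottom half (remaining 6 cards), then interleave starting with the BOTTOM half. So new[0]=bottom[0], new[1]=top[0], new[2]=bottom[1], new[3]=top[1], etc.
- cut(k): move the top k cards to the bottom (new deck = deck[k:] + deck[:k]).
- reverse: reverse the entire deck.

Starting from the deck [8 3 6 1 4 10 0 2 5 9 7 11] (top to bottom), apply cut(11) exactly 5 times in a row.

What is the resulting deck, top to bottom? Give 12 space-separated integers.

After op 1 (cut(11)): [11 8 3 6 1 4 10 0 2 5 9 7]
After op 2 (cut(11)): [7 11 8 3 6 1 4 10 0 2 5 9]
After op 3 (cut(11)): [9 7 11 8 3 6 1 4 10 0 2 5]
After op 4 (cut(11)): [5 9 7 11 8 3 6 1 4 10 0 2]
After op 5 (cut(11)): [2 5 9 7 11 8 3 6 1 4 10 0]

Answer: 2 5 9 7 11 8 3 6 1 4 10 0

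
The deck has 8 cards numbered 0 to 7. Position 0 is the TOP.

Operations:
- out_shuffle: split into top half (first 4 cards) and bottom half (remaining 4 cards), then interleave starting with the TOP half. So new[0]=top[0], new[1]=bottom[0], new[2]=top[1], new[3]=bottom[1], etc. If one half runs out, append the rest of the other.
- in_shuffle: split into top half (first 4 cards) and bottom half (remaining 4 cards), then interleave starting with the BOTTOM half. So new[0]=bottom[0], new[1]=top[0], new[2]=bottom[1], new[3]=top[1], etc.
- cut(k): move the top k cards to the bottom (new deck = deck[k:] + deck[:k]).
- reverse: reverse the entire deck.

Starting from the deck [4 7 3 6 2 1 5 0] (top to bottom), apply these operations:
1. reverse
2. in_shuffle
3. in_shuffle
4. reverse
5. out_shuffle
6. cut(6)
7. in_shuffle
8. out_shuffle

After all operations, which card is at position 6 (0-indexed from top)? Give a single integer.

After op 1 (reverse): [0 5 1 2 6 3 7 4]
After op 2 (in_shuffle): [6 0 3 5 7 1 4 2]
After op 3 (in_shuffle): [7 6 1 0 4 3 2 5]
After op 4 (reverse): [5 2 3 4 0 1 6 7]
After op 5 (out_shuffle): [5 0 2 1 3 6 4 7]
After op 6 (cut(6)): [4 7 5 0 2 1 3 6]
After op 7 (in_shuffle): [2 4 1 7 3 5 6 0]
After op 8 (out_shuffle): [2 3 4 5 1 6 7 0]
Position 6: card 7.

Answer: 7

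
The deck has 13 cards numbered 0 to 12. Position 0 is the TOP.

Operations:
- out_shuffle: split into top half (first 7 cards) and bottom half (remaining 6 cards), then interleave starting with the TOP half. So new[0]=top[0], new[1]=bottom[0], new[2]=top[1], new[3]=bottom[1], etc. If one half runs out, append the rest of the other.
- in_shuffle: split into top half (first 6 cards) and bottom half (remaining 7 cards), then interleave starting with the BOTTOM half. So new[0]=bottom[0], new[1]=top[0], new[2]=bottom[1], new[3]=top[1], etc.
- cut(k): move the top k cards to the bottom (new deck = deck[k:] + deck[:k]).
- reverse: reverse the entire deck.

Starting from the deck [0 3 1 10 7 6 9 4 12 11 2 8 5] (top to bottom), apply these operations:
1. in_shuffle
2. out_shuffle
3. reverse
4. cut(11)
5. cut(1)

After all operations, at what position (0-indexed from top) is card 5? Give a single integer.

After op 1 (in_shuffle): [9 0 4 3 12 1 11 10 2 7 8 6 5]
After op 2 (out_shuffle): [9 10 0 2 4 7 3 8 12 6 1 5 11]
After op 3 (reverse): [11 5 1 6 12 8 3 7 4 2 0 10 9]
After op 4 (cut(11)): [10 9 11 5 1 6 12 8 3 7 4 2 0]
After op 5 (cut(1)): [9 11 5 1 6 12 8 3 7 4 2 0 10]
Card 5 is at position 2.

Answer: 2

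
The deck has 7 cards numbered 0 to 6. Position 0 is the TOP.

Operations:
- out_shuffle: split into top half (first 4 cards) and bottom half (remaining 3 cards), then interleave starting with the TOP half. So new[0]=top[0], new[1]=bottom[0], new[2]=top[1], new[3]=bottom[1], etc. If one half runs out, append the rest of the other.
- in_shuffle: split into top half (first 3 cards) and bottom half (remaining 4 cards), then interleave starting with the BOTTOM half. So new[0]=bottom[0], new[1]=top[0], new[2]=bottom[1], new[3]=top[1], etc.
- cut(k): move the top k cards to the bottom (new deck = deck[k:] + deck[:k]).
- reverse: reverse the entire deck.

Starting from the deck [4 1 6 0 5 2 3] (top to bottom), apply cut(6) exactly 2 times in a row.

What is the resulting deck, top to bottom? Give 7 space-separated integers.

Answer: 2 3 4 1 6 0 5

Derivation:
After op 1 (cut(6)): [3 4 1 6 0 5 2]
After op 2 (cut(6)): [2 3 4 1 6 0 5]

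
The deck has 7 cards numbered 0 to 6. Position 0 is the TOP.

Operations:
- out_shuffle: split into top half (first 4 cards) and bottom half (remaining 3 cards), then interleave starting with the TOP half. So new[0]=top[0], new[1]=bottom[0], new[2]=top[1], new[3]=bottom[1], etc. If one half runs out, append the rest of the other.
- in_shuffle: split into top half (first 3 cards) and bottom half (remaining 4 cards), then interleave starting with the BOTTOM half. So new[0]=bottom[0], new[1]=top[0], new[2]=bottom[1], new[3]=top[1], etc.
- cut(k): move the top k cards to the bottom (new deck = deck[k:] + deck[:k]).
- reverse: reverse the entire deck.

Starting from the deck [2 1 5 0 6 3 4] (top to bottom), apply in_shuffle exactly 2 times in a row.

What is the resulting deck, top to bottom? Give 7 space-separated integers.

Answer: 1 0 3 2 5 6 4

Derivation:
After op 1 (in_shuffle): [0 2 6 1 3 5 4]
After op 2 (in_shuffle): [1 0 3 2 5 6 4]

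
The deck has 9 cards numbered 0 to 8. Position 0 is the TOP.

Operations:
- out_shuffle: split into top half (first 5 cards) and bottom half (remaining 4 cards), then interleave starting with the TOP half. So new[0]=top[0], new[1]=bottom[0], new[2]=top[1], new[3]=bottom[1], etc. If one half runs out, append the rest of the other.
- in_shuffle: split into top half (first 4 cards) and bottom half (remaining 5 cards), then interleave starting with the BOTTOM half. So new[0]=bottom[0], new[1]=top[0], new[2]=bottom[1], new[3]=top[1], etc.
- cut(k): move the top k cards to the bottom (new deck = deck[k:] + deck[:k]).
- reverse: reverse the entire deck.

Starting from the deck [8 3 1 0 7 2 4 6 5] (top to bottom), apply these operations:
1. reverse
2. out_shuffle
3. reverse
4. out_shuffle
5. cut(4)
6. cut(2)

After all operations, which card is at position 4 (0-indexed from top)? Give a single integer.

After op 1 (reverse): [5 6 4 2 7 0 1 3 8]
After op 2 (out_shuffle): [5 0 6 1 4 3 2 8 7]
After op 3 (reverse): [7 8 2 3 4 1 6 0 5]
After op 4 (out_shuffle): [7 1 8 6 2 0 3 5 4]
After op 5 (cut(4)): [2 0 3 5 4 7 1 8 6]
After op 6 (cut(2)): [3 5 4 7 1 8 6 2 0]
Position 4: card 1.

Answer: 1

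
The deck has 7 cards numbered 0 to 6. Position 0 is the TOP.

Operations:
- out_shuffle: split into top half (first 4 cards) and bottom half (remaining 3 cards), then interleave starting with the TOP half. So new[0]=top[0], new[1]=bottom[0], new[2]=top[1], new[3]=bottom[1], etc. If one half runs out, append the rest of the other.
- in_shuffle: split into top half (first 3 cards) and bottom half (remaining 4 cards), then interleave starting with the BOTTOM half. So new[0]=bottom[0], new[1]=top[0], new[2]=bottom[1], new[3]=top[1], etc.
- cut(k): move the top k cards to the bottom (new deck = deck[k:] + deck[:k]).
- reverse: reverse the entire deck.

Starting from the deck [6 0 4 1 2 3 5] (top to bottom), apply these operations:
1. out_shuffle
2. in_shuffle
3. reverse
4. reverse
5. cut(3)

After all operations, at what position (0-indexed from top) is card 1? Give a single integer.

After op 1 (out_shuffle): [6 2 0 3 4 5 1]
After op 2 (in_shuffle): [3 6 4 2 5 0 1]
After op 3 (reverse): [1 0 5 2 4 6 3]
After op 4 (reverse): [3 6 4 2 5 0 1]
After op 5 (cut(3)): [2 5 0 1 3 6 4]
Card 1 is at position 3.

Answer: 3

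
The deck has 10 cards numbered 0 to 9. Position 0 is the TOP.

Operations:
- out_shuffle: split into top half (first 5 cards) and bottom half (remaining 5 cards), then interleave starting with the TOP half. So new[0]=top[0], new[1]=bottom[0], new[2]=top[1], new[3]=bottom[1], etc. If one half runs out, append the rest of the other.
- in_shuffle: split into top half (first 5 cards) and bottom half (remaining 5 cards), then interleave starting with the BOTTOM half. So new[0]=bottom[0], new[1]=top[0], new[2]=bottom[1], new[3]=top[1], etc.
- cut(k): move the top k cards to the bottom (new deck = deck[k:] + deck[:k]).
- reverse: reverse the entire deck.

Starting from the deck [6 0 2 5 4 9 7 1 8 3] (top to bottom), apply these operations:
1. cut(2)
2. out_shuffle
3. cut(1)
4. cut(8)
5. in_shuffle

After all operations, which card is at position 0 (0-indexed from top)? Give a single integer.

After op 1 (cut(2)): [2 5 4 9 7 1 8 3 6 0]
After op 2 (out_shuffle): [2 1 5 8 4 3 9 6 7 0]
After op 3 (cut(1)): [1 5 8 4 3 9 6 7 0 2]
After op 4 (cut(8)): [0 2 1 5 8 4 3 9 6 7]
After op 5 (in_shuffle): [4 0 3 2 9 1 6 5 7 8]
Position 0: card 4.

Answer: 4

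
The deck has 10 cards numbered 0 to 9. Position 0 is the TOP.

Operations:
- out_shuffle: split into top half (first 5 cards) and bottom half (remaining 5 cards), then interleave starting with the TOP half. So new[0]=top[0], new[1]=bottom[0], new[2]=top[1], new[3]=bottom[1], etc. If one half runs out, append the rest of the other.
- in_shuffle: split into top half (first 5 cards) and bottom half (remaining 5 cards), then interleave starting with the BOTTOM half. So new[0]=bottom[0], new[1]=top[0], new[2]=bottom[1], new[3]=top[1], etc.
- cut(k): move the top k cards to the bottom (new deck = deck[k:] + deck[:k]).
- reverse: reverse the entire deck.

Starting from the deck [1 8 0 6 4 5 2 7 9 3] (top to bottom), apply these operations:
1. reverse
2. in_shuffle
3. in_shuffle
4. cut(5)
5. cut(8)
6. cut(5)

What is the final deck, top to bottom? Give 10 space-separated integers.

After op 1 (reverse): [3 9 7 2 5 4 6 0 8 1]
After op 2 (in_shuffle): [4 3 6 9 0 7 8 2 1 5]
After op 3 (in_shuffle): [7 4 8 3 2 6 1 9 5 0]
After op 4 (cut(5)): [6 1 9 5 0 7 4 8 3 2]
After op 5 (cut(8)): [3 2 6 1 9 5 0 7 4 8]
After op 6 (cut(5)): [5 0 7 4 8 3 2 6 1 9]

Answer: 5 0 7 4 8 3 2 6 1 9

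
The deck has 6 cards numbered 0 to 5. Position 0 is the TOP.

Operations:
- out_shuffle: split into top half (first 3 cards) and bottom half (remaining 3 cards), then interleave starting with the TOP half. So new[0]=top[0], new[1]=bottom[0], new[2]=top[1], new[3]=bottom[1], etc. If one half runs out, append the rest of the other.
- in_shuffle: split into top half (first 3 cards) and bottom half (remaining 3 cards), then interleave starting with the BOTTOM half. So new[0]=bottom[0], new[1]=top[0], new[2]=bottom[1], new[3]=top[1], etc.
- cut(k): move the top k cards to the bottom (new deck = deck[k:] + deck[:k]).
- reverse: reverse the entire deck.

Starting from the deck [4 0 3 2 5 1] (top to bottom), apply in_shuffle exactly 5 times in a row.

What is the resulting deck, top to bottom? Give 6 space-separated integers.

Answer: 0 2 1 4 3 5

Derivation:
After op 1 (in_shuffle): [2 4 5 0 1 3]
After op 2 (in_shuffle): [0 2 1 4 3 5]
After op 3 (in_shuffle): [4 0 3 2 5 1]
After op 4 (in_shuffle): [2 4 5 0 1 3]
After op 5 (in_shuffle): [0 2 1 4 3 5]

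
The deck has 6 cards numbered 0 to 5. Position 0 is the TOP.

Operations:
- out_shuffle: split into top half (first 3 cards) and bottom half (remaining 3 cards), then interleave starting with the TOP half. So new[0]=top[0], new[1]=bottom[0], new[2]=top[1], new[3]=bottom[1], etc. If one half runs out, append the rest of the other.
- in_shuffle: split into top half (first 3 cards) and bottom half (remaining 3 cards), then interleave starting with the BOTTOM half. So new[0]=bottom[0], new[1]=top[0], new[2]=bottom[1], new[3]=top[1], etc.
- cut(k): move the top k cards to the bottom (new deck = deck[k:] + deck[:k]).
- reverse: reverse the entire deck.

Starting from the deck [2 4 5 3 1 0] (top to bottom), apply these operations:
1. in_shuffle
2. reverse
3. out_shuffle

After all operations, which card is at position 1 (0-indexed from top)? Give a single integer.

After op 1 (in_shuffle): [3 2 1 4 0 5]
After op 2 (reverse): [5 0 4 1 2 3]
After op 3 (out_shuffle): [5 1 0 2 4 3]
Position 1: card 1.

Answer: 1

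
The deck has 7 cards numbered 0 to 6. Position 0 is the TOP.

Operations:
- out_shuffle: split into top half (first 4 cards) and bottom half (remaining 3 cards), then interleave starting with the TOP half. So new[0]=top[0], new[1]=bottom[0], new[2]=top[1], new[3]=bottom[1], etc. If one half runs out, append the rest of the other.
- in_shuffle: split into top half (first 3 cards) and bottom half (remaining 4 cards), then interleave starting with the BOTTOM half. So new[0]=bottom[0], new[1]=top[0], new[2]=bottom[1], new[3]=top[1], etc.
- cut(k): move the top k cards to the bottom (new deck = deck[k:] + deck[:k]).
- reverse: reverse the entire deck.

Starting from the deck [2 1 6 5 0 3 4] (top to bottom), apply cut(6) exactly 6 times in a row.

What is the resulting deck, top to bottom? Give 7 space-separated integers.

Answer: 1 6 5 0 3 4 2

Derivation:
After op 1 (cut(6)): [4 2 1 6 5 0 3]
After op 2 (cut(6)): [3 4 2 1 6 5 0]
After op 3 (cut(6)): [0 3 4 2 1 6 5]
After op 4 (cut(6)): [5 0 3 4 2 1 6]
After op 5 (cut(6)): [6 5 0 3 4 2 1]
After op 6 (cut(6)): [1 6 5 0 3 4 2]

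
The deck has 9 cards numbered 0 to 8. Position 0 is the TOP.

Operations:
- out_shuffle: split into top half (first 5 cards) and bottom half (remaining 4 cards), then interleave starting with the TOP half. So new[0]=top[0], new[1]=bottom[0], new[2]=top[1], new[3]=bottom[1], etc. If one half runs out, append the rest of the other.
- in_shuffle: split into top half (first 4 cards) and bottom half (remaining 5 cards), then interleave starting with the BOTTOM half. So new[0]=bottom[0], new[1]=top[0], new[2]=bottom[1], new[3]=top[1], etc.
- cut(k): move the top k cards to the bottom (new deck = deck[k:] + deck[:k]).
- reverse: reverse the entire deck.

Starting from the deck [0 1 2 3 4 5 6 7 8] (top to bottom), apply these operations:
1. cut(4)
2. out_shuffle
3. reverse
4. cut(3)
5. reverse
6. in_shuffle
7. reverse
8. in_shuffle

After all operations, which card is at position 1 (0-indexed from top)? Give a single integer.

Answer: 2

Derivation:
After op 1 (cut(4)): [4 5 6 7 8 0 1 2 3]
After op 2 (out_shuffle): [4 0 5 1 6 2 7 3 8]
After op 3 (reverse): [8 3 7 2 6 1 5 0 4]
After op 4 (cut(3)): [2 6 1 5 0 4 8 3 7]
After op 5 (reverse): [7 3 8 4 0 5 1 6 2]
After op 6 (in_shuffle): [0 7 5 3 1 8 6 4 2]
After op 7 (reverse): [2 4 6 8 1 3 5 7 0]
After op 8 (in_shuffle): [1 2 3 4 5 6 7 8 0]
Position 1: card 2.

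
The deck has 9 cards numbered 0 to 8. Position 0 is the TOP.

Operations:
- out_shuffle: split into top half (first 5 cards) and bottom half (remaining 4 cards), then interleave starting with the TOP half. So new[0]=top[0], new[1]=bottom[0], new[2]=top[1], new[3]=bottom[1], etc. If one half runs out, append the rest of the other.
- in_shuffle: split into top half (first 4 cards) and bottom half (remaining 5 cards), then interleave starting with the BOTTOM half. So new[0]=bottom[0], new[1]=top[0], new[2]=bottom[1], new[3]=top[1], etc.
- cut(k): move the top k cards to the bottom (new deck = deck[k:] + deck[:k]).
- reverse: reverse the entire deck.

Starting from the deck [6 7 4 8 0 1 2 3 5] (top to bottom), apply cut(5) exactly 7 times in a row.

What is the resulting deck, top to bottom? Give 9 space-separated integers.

After op 1 (cut(5)): [1 2 3 5 6 7 4 8 0]
After op 2 (cut(5)): [7 4 8 0 1 2 3 5 6]
After op 3 (cut(5)): [2 3 5 6 7 4 8 0 1]
After op 4 (cut(5)): [4 8 0 1 2 3 5 6 7]
After op 5 (cut(5)): [3 5 6 7 4 8 0 1 2]
After op 6 (cut(5)): [8 0 1 2 3 5 6 7 4]
After op 7 (cut(5)): [5 6 7 4 8 0 1 2 3]

Answer: 5 6 7 4 8 0 1 2 3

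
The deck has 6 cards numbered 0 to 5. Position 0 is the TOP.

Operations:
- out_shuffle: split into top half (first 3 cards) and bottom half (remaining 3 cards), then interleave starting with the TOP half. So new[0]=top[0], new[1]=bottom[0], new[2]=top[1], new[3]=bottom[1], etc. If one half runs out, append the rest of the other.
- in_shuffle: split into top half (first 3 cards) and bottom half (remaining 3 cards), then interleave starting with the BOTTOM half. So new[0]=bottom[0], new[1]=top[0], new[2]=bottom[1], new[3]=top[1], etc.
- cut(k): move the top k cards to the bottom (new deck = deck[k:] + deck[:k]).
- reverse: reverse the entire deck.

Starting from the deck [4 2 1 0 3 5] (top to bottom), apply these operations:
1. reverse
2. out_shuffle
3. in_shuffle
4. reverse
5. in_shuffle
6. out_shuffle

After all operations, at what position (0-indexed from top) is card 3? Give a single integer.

After op 1 (reverse): [5 3 0 1 2 4]
After op 2 (out_shuffle): [5 1 3 2 0 4]
After op 3 (in_shuffle): [2 5 0 1 4 3]
After op 4 (reverse): [3 4 1 0 5 2]
After op 5 (in_shuffle): [0 3 5 4 2 1]
After op 6 (out_shuffle): [0 4 3 2 5 1]
Card 3 is at position 2.

Answer: 2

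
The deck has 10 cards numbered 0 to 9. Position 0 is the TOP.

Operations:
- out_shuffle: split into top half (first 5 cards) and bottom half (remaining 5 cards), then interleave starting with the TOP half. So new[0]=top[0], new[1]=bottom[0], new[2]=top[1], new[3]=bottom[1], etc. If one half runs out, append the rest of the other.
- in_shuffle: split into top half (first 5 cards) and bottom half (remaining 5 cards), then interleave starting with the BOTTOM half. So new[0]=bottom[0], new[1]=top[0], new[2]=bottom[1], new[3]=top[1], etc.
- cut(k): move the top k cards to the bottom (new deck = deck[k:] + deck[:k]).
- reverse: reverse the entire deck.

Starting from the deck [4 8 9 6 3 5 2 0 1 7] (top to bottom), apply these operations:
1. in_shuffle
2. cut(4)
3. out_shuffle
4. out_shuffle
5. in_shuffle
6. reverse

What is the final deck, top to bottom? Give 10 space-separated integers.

After op 1 (in_shuffle): [5 4 2 8 0 9 1 6 7 3]
After op 2 (cut(4)): [0 9 1 6 7 3 5 4 2 8]
After op 3 (out_shuffle): [0 3 9 5 1 4 6 2 7 8]
After op 4 (out_shuffle): [0 4 3 6 9 2 5 7 1 8]
After op 5 (in_shuffle): [2 0 5 4 7 3 1 6 8 9]
After op 6 (reverse): [9 8 6 1 3 7 4 5 0 2]

Answer: 9 8 6 1 3 7 4 5 0 2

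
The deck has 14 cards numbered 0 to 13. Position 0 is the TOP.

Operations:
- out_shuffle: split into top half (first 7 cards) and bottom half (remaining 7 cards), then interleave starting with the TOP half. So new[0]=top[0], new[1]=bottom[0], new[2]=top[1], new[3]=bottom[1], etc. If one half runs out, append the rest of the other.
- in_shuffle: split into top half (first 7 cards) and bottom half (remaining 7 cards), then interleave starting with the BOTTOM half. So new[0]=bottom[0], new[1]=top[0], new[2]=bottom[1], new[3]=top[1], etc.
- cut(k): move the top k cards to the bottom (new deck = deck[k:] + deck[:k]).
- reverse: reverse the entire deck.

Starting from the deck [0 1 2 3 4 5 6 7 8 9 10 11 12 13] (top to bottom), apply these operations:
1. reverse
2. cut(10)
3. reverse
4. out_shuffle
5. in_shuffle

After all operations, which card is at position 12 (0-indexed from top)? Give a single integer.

After op 1 (reverse): [13 12 11 10 9 8 7 6 5 4 3 2 1 0]
After op 2 (cut(10)): [3 2 1 0 13 12 11 10 9 8 7 6 5 4]
After op 3 (reverse): [4 5 6 7 8 9 10 11 12 13 0 1 2 3]
After op 4 (out_shuffle): [4 11 5 12 6 13 7 0 8 1 9 2 10 3]
After op 5 (in_shuffle): [0 4 8 11 1 5 9 12 2 6 10 13 3 7]
Position 12: card 3.

Answer: 3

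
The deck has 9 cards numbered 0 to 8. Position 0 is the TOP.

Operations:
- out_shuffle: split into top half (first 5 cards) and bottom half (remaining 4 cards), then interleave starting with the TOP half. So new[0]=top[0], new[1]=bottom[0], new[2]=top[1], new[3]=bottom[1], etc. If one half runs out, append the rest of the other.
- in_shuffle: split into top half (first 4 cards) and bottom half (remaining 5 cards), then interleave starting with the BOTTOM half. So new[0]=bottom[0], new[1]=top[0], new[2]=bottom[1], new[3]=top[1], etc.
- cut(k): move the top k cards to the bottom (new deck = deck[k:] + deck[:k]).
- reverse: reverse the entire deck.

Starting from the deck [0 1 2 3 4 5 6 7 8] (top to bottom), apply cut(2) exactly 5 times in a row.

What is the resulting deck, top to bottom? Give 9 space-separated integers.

After op 1 (cut(2)): [2 3 4 5 6 7 8 0 1]
After op 2 (cut(2)): [4 5 6 7 8 0 1 2 3]
After op 3 (cut(2)): [6 7 8 0 1 2 3 4 5]
After op 4 (cut(2)): [8 0 1 2 3 4 5 6 7]
After op 5 (cut(2)): [1 2 3 4 5 6 7 8 0]

Answer: 1 2 3 4 5 6 7 8 0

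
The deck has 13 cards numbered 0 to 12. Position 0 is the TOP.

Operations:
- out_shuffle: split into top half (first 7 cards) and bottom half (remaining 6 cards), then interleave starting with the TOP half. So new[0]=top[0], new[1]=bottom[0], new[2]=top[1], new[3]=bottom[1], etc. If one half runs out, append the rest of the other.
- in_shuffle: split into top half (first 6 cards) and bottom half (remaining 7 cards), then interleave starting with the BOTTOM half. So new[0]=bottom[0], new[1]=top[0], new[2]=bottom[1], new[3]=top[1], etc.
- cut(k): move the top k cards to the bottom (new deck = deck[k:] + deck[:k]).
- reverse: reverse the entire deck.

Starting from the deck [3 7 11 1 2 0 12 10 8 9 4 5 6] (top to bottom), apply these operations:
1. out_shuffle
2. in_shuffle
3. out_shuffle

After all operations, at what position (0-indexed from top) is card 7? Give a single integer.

Answer: 10

Derivation:
After op 1 (out_shuffle): [3 10 7 8 11 9 1 4 2 5 0 6 12]
After op 2 (in_shuffle): [1 3 4 10 2 7 5 8 0 11 6 9 12]
After op 3 (out_shuffle): [1 8 3 0 4 11 10 6 2 9 7 12 5]
Card 7 is at position 10.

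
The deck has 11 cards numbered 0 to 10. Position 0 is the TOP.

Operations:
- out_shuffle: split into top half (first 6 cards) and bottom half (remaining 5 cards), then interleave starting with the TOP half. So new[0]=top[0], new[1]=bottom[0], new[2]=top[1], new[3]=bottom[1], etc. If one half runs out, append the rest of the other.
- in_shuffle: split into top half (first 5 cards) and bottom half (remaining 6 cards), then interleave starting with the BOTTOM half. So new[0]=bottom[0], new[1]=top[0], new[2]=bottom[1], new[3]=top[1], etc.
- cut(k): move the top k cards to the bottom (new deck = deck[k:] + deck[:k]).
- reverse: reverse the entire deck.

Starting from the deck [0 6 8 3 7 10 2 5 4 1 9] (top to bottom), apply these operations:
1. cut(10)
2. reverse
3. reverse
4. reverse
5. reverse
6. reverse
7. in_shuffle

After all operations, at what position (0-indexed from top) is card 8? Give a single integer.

After op 1 (cut(10)): [9 0 6 8 3 7 10 2 5 4 1]
After op 2 (reverse): [1 4 5 2 10 7 3 8 6 0 9]
After op 3 (reverse): [9 0 6 8 3 7 10 2 5 4 1]
After op 4 (reverse): [1 4 5 2 10 7 3 8 6 0 9]
After op 5 (reverse): [9 0 6 8 3 7 10 2 5 4 1]
After op 6 (reverse): [1 4 5 2 10 7 3 8 6 0 9]
After op 7 (in_shuffle): [7 1 3 4 8 5 6 2 0 10 9]
Card 8 is at position 4.

Answer: 4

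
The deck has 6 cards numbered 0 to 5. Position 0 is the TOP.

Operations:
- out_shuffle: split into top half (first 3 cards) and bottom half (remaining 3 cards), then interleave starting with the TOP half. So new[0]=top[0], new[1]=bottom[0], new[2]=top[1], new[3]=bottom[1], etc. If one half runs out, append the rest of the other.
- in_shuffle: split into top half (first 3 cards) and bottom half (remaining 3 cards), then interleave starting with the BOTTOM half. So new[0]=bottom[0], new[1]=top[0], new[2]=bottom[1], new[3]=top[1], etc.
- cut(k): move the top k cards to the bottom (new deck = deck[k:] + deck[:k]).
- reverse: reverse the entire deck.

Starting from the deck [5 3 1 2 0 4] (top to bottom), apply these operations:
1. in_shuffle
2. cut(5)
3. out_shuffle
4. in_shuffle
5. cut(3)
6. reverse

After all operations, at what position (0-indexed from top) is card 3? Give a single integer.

Answer: 2

Derivation:
After op 1 (in_shuffle): [2 5 0 3 4 1]
After op 2 (cut(5)): [1 2 5 0 3 4]
After op 3 (out_shuffle): [1 0 2 3 5 4]
After op 4 (in_shuffle): [3 1 5 0 4 2]
After op 5 (cut(3)): [0 4 2 3 1 5]
After op 6 (reverse): [5 1 3 2 4 0]
Card 3 is at position 2.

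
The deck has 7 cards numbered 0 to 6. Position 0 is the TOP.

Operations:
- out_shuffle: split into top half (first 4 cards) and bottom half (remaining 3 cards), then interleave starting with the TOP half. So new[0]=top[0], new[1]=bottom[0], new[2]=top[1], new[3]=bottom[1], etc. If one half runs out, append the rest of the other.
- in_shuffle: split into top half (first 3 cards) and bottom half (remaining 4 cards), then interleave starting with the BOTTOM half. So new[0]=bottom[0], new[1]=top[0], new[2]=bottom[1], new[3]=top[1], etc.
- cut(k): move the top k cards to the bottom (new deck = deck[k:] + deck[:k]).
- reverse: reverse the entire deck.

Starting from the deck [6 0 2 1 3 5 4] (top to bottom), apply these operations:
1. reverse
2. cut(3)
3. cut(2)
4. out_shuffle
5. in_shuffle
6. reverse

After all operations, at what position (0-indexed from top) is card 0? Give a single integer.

Answer: 5

Derivation:
After op 1 (reverse): [4 5 3 1 2 0 6]
After op 2 (cut(3)): [1 2 0 6 4 5 3]
After op 3 (cut(2)): [0 6 4 5 3 1 2]
After op 4 (out_shuffle): [0 3 6 1 4 2 5]
After op 5 (in_shuffle): [1 0 4 3 2 6 5]
After op 6 (reverse): [5 6 2 3 4 0 1]
Card 0 is at position 5.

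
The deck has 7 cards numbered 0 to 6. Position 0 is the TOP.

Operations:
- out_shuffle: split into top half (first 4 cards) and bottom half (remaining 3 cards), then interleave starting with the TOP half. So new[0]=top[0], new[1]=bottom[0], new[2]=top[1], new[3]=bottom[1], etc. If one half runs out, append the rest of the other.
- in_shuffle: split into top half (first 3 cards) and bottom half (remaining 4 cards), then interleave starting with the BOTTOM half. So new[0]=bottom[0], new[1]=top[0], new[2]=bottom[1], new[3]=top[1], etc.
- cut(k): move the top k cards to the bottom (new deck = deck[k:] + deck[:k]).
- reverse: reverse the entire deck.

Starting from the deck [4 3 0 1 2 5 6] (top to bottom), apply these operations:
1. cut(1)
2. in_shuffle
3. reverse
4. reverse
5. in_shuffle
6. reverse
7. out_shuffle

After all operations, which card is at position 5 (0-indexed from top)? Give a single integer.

Answer: 0

Derivation:
After op 1 (cut(1)): [3 0 1 2 5 6 4]
After op 2 (in_shuffle): [2 3 5 0 6 1 4]
After op 3 (reverse): [4 1 6 0 5 3 2]
After op 4 (reverse): [2 3 5 0 6 1 4]
After op 5 (in_shuffle): [0 2 6 3 1 5 4]
After op 6 (reverse): [4 5 1 3 6 2 0]
After op 7 (out_shuffle): [4 6 5 2 1 0 3]
Position 5: card 0.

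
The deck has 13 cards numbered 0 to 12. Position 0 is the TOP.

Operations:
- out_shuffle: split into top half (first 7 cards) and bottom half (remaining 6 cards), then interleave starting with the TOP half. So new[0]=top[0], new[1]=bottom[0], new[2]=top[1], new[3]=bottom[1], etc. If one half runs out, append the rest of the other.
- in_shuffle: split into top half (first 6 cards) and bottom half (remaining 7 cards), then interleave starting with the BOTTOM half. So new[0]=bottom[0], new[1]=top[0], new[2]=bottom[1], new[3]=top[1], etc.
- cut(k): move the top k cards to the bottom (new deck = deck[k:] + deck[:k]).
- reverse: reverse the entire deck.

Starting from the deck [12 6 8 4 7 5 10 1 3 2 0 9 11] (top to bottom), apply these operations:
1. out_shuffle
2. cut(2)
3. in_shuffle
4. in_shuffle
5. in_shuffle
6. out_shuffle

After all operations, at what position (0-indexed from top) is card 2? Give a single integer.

After op 1 (out_shuffle): [12 1 6 3 8 2 4 0 7 9 5 11 10]
After op 2 (cut(2)): [6 3 8 2 4 0 7 9 5 11 10 12 1]
After op 3 (in_shuffle): [7 6 9 3 5 8 11 2 10 4 12 0 1]
After op 4 (in_shuffle): [11 7 2 6 10 9 4 3 12 5 0 8 1]
After op 5 (in_shuffle): [4 11 3 7 12 2 5 6 0 10 8 9 1]
After op 6 (out_shuffle): [4 6 11 0 3 10 7 8 12 9 2 1 5]
Card 2 is at position 10.

Answer: 10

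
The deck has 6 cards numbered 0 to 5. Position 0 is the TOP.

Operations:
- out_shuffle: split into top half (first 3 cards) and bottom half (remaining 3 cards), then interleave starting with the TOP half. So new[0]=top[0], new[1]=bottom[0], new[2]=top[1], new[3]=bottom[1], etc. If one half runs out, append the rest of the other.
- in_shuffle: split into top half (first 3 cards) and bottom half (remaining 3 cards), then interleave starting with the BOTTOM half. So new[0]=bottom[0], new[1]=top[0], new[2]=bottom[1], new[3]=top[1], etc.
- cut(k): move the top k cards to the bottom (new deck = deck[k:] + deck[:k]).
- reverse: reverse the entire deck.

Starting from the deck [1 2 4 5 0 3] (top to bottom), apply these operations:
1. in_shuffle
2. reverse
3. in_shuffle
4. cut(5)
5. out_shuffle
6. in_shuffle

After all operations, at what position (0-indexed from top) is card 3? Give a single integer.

Answer: 0

Derivation:
After op 1 (in_shuffle): [5 1 0 2 3 4]
After op 2 (reverse): [4 3 2 0 1 5]
After op 3 (in_shuffle): [0 4 1 3 5 2]
After op 4 (cut(5)): [2 0 4 1 3 5]
After op 5 (out_shuffle): [2 1 0 3 4 5]
After op 6 (in_shuffle): [3 2 4 1 5 0]
Card 3 is at position 0.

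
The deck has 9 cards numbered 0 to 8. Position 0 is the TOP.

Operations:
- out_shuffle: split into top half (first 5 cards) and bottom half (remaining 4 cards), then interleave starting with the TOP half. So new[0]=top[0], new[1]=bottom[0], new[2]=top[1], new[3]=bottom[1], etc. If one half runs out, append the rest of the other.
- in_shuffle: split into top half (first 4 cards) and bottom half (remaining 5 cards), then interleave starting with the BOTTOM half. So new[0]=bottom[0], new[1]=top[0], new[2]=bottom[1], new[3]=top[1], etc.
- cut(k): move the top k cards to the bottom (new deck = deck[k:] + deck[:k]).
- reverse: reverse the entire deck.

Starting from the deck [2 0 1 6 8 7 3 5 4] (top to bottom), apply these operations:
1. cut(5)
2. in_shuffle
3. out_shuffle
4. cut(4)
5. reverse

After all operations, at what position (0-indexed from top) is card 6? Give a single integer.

Answer: 0

Derivation:
After op 1 (cut(5)): [7 3 5 4 2 0 1 6 8]
After op 2 (in_shuffle): [2 7 0 3 1 5 6 4 8]
After op 3 (out_shuffle): [2 5 7 6 0 4 3 8 1]
After op 4 (cut(4)): [0 4 3 8 1 2 5 7 6]
After op 5 (reverse): [6 7 5 2 1 8 3 4 0]
Card 6 is at position 0.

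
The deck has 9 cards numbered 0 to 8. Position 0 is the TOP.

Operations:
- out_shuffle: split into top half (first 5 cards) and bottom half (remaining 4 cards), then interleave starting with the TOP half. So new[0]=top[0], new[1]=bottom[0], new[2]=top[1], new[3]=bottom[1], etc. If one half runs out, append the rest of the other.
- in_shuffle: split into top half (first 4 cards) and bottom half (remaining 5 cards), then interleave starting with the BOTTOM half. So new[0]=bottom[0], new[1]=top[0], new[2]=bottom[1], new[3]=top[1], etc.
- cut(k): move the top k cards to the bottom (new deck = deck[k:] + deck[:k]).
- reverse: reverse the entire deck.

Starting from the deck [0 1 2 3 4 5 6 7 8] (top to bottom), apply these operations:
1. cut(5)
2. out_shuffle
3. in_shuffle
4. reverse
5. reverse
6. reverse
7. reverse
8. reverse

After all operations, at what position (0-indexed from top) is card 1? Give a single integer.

Answer: 5

Derivation:
After op 1 (cut(5)): [5 6 7 8 0 1 2 3 4]
After op 2 (out_shuffle): [5 1 6 2 7 3 8 4 0]
After op 3 (in_shuffle): [7 5 3 1 8 6 4 2 0]
After op 4 (reverse): [0 2 4 6 8 1 3 5 7]
After op 5 (reverse): [7 5 3 1 8 6 4 2 0]
After op 6 (reverse): [0 2 4 6 8 1 3 5 7]
After op 7 (reverse): [7 5 3 1 8 6 4 2 0]
After op 8 (reverse): [0 2 4 6 8 1 3 5 7]
Card 1 is at position 5.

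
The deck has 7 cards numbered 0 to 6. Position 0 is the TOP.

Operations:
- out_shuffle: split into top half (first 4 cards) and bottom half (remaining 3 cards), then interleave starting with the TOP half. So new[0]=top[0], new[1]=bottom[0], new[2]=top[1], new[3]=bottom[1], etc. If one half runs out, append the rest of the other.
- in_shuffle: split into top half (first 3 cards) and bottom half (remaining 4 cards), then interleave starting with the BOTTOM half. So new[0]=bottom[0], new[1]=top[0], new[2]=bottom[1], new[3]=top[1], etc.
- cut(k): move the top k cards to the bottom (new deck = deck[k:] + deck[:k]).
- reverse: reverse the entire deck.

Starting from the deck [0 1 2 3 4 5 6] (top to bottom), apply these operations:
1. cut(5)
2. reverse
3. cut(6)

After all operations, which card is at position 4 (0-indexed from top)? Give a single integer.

After op 1 (cut(5)): [5 6 0 1 2 3 4]
After op 2 (reverse): [4 3 2 1 0 6 5]
After op 3 (cut(6)): [5 4 3 2 1 0 6]
Position 4: card 1.

Answer: 1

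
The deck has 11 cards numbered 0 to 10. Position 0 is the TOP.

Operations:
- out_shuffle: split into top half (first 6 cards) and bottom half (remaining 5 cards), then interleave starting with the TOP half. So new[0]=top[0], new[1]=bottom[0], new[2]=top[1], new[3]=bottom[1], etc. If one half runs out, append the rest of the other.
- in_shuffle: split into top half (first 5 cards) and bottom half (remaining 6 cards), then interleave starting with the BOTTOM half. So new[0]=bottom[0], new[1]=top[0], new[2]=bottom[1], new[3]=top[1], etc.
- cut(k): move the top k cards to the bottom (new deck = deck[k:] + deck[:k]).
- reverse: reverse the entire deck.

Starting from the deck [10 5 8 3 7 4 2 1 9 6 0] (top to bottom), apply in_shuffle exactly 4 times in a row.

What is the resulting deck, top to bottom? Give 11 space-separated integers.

After op 1 (in_shuffle): [4 10 2 5 1 8 9 3 6 7 0]
After op 2 (in_shuffle): [8 4 9 10 3 2 6 5 7 1 0]
After op 3 (in_shuffle): [2 8 6 4 5 9 7 10 1 3 0]
After op 4 (in_shuffle): [9 2 7 8 10 6 1 4 3 5 0]

Answer: 9 2 7 8 10 6 1 4 3 5 0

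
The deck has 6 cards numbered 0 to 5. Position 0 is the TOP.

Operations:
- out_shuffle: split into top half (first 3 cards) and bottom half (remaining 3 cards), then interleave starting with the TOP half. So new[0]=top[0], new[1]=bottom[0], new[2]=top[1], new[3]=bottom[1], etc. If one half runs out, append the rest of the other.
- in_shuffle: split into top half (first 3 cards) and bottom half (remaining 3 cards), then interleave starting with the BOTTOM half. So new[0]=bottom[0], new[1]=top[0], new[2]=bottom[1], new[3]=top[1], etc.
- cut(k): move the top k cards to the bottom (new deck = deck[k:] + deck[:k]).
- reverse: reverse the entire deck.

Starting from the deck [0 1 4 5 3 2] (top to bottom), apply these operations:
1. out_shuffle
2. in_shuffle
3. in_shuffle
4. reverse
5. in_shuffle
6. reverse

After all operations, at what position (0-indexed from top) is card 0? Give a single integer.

Answer: 0

Derivation:
After op 1 (out_shuffle): [0 5 1 3 4 2]
After op 2 (in_shuffle): [3 0 4 5 2 1]
After op 3 (in_shuffle): [5 3 2 0 1 4]
After op 4 (reverse): [4 1 0 2 3 5]
After op 5 (in_shuffle): [2 4 3 1 5 0]
After op 6 (reverse): [0 5 1 3 4 2]
Card 0 is at position 0.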